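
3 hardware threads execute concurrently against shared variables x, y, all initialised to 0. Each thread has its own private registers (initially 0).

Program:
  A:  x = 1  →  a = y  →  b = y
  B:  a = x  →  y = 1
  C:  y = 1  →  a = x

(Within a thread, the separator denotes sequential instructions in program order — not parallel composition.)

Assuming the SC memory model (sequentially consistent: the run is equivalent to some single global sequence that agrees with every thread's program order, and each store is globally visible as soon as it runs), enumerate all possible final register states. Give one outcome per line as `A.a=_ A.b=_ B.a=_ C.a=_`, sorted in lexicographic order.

A.a=0 A.b=0 B.a=0 C.a=1
A.a=0 A.b=0 B.a=1 C.a=1
A.a=0 A.b=1 B.a=0 C.a=1
A.a=0 A.b=1 B.a=1 C.a=1
A.a=1 A.b=1 B.a=0 C.a=0
A.a=1 A.b=1 B.a=0 C.a=1
A.a=1 A.b=1 B.a=1 C.a=0
A.a=1 A.b=1 B.a=1 C.a=1

outcome vector order: (A.a,A.b,B.a,C.a)
|SC outcomes| = 8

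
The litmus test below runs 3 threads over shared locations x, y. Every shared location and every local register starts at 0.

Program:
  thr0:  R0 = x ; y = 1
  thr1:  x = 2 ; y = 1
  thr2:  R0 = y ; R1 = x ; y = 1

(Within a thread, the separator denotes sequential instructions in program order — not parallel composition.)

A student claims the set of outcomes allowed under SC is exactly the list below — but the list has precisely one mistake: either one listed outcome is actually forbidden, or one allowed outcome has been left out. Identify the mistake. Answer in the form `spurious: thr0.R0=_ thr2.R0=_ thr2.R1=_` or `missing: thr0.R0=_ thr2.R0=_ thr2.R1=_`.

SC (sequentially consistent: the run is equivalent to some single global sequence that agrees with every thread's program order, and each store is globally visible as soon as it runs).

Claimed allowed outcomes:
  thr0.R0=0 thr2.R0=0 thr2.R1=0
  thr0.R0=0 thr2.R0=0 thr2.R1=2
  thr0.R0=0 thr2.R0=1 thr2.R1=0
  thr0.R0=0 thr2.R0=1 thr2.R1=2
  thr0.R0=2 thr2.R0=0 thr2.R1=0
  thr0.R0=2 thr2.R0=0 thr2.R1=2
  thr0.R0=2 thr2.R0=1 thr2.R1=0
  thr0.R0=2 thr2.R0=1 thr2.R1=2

spurious: thr0.R0=2 thr2.R0=1 thr2.R1=0

outcome vector order: (thr0.R0,thr2.R0,thr2.R1)
SC: 7 outcomes — {0/0/0 0/0/2 0/1/0 0/1/2 2/0/0 2/0/2 2/1/2}
claimed∖SC = {2/1/0}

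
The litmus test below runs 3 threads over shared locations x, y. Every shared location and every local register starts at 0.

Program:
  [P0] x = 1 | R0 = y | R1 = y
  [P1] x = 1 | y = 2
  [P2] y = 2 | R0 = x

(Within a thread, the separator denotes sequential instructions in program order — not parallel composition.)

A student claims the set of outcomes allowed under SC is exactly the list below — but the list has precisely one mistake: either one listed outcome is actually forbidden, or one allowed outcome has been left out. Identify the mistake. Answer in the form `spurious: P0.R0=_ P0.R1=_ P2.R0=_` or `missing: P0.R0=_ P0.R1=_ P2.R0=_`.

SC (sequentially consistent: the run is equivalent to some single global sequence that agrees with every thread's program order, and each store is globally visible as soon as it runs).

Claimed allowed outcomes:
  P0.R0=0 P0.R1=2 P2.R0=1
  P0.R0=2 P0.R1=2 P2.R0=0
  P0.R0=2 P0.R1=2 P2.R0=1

missing: P0.R0=0 P0.R1=0 P2.R0=1

outcome vector order: (P0.R0,P0.R1,P2.R0)
SC (4): (0,0,1); (0,2,1); (2,2,0); (2,2,1)
SC∖claimed = {(0,0,1)}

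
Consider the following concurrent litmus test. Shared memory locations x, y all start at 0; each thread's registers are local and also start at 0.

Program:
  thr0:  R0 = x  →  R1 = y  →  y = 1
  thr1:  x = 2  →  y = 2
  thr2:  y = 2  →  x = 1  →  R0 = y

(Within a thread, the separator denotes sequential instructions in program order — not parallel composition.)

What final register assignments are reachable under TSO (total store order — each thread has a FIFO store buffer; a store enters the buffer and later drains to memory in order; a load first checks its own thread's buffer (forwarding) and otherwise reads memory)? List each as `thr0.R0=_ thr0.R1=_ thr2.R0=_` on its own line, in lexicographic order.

thr0.R0=0 thr0.R1=0 thr2.R0=1
thr0.R0=0 thr0.R1=0 thr2.R0=2
thr0.R0=0 thr0.R1=2 thr2.R0=1
thr0.R0=0 thr0.R1=2 thr2.R0=2
thr0.R0=1 thr0.R1=2 thr2.R0=1
thr0.R0=1 thr0.R1=2 thr2.R0=2
thr0.R0=2 thr0.R1=0 thr2.R0=1
thr0.R0=2 thr0.R1=0 thr2.R0=2
thr0.R0=2 thr0.R1=2 thr2.R0=1
thr0.R0=2 thr0.R1=2 thr2.R0=2

outcome vector order: (thr0.R0,thr0.R1,thr2.R0)
|TSO outcomes| = 10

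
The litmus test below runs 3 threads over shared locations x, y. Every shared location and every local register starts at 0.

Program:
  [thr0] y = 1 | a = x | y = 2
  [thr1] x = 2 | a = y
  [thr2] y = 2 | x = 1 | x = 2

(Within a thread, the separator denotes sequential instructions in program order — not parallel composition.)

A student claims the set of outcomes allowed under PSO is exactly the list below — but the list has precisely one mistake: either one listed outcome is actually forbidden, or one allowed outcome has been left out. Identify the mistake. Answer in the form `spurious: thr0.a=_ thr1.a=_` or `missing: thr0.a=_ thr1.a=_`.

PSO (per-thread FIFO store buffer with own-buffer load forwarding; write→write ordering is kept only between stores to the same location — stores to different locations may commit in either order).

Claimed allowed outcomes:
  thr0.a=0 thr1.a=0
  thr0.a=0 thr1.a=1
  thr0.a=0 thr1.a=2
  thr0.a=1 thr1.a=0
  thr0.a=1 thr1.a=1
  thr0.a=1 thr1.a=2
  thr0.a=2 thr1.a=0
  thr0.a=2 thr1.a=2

missing: thr0.a=2 thr1.a=1

outcome vector order: (thr0.a,thr1.a)
PSO (9): (0,0) (0,1) (0,2) (1,0) (1,1) (1,2) (2,0) (2,1) (2,2)
PSO∖claimed = {(2,1)}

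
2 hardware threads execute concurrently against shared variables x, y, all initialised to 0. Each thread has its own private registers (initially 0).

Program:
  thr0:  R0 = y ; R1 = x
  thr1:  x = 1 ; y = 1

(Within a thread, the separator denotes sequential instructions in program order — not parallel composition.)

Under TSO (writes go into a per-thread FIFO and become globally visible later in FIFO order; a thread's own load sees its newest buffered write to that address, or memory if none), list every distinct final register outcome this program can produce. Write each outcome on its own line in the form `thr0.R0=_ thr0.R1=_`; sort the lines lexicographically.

thr0.R0=0 thr0.R1=0
thr0.R0=0 thr0.R1=1
thr0.R0=1 thr0.R1=1

outcome vector order: (thr0.R0,thr0.R1)
|TSO outcomes| = 3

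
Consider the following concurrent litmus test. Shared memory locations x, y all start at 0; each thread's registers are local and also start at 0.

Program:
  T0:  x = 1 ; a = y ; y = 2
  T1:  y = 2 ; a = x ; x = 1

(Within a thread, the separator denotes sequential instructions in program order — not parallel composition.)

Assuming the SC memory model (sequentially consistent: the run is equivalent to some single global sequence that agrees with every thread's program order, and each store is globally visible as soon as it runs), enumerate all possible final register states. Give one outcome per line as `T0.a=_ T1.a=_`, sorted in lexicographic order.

T0.a=0 T1.a=1
T0.a=2 T1.a=0
T0.a=2 T1.a=1

outcome vector order: (T0.a,T1.a)
|SC outcomes| = 3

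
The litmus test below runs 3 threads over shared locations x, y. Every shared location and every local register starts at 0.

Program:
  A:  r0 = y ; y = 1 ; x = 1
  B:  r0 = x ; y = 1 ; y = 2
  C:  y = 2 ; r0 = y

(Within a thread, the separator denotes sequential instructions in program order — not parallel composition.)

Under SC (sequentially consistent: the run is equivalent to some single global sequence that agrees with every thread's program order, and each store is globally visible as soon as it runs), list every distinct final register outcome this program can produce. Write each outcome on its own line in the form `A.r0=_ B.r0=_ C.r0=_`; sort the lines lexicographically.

A.r0=0 B.r0=0 C.r0=1
A.r0=0 B.r0=0 C.r0=2
A.r0=0 B.r0=1 C.r0=1
A.r0=0 B.r0=1 C.r0=2
A.r0=1 B.r0=0 C.r0=1
A.r0=1 B.r0=0 C.r0=2
A.r0=2 B.r0=0 C.r0=1
A.r0=2 B.r0=0 C.r0=2
A.r0=2 B.r0=1 C.r0=1
A.r0=2 B.r0=1 C.r0=2

outcome vector order: (A.r0,B.r0,C.r0)
|SC outcomes| = 10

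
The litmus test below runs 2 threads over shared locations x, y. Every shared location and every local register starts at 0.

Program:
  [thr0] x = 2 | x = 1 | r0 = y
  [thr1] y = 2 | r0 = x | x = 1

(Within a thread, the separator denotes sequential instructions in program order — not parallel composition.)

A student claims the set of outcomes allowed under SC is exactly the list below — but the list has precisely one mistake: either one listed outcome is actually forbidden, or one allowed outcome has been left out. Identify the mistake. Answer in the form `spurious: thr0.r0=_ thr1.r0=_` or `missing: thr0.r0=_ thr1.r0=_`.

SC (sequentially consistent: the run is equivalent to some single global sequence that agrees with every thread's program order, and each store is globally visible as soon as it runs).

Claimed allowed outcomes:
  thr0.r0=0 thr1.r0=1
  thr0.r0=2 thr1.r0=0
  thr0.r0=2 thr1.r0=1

missing: thr0.r0=2 thr1.r0=2

outcome vector order: (thr0.r0,thr1.r0)
SC (4): 0/1 2/0 2/1 2/2
SC∖claimed = {2/2}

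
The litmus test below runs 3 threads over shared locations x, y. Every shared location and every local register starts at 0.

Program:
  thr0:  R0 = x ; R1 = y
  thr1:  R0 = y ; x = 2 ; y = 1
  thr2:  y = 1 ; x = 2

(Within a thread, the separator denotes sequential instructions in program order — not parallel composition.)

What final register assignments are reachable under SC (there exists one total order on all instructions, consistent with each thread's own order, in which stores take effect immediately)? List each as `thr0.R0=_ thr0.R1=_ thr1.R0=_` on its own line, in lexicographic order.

outcome vector order: (thr0.R0,thr0.R1,thr1.R0)
|SC outcomes| = 7

thr0.R0=0 thr0.R1=0 thr1.R0=0
thr0.R0=0 thr0.R1=0 thr1.R0=1
thr0.R0=0 thr0.R1=1 thr1.R0=0
thr0.R0=0 thr0.R1=1 thr1.R0=1
thr0.R0=2 thr0.R1=0 thr1.R0=0
thr0.R0=2 thr0.R1=1 thr1.R0=0
thr0.R0=2 thr0.R1=1 thr1.R0=1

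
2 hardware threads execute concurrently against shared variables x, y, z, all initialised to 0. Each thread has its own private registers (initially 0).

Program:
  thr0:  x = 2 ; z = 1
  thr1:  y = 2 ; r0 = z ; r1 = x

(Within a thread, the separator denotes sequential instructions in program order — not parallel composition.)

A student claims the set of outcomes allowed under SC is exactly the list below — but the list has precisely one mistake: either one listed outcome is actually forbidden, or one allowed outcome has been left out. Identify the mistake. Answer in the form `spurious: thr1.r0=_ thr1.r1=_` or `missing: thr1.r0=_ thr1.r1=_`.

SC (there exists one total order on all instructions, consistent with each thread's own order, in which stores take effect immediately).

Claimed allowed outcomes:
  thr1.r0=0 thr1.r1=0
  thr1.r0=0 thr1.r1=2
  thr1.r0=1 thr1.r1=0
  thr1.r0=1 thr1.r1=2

outcome vector order: (thr1.r0,thr1.r1)
SC: 3 outcomes — {<0 0>, <0 2>, <1 2>}
claimed∖SC = {<1 0>}

spurious: thr1.r0=1 thr1.r1=0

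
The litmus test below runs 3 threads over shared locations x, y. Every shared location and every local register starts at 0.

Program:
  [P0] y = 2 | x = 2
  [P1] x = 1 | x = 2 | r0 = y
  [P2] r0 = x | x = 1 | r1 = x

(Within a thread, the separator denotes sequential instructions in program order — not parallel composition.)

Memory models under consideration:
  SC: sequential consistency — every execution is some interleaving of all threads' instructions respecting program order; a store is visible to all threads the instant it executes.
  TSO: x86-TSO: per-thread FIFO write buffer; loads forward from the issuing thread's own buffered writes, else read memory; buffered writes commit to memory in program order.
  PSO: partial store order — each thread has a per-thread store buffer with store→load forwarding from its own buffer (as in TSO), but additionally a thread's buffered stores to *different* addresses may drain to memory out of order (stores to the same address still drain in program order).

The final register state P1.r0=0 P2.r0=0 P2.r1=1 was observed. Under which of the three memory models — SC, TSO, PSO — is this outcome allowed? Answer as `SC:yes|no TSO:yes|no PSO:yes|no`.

outcome vector order: (P1.r0,P2.r0,P2.r1)
under SC → 001, 002, 011, 012, 021, 022, 201, 202, 211, 212, 221, 222
under TSO → 001, 002, 011, 012, 021, 022, 201, 202, 211, 212, 221, 222
under PSO → 001, 002, 011, 012, 021, 022, 201, 202, 211, 212, 221, 222
target 001 ∈ {SC,TSO,PSO}

SC:yes TSO:yes PSO:yes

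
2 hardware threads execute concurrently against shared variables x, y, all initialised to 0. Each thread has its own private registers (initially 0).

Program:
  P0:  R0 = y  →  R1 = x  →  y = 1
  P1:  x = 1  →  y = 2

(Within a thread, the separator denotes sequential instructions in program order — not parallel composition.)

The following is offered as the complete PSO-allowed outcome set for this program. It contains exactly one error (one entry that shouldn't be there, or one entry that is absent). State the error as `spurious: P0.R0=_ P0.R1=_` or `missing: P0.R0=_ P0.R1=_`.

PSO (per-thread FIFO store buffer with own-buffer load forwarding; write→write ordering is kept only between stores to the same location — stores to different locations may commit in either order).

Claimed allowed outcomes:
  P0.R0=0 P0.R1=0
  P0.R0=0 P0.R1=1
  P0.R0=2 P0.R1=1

missing: P0.R0=2 P0.R1=0

outcome vector order: (P0.R0,P0.R1)
PSO: 4 outcomes — {<0 0>, <0 1>, <2 0>, <2 1>}
PSO∖claimed = {<2 0>}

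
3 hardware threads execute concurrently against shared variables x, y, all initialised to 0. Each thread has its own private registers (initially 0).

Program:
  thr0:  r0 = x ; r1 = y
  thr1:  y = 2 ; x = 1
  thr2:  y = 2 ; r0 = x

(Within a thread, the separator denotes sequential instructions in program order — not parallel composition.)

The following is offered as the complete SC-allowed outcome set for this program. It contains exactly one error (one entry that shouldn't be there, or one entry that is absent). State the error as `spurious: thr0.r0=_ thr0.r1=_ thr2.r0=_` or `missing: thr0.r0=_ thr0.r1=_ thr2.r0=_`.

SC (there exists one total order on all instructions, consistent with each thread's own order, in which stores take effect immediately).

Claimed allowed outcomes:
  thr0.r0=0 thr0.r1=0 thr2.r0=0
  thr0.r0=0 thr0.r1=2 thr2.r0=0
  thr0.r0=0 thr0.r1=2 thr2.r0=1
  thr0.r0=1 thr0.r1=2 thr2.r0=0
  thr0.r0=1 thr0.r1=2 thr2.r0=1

outcome vector order: (thr0.r0,thr0.r1,thr2.r0)
SC (6): 000, 001, 020, 021, 120, 121
SC∖claimed = {001}

missing: thr0.r0=0 thr0.r1=0 thr2.r0=1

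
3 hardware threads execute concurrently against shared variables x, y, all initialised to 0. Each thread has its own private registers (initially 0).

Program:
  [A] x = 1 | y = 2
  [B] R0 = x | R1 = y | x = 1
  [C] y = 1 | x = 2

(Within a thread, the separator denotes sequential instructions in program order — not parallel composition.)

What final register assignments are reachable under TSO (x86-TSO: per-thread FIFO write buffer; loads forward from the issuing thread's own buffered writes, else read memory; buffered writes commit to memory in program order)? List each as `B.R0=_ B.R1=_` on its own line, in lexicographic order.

B.R0=0 B.R1=0
B.R0=0 B.R1=1
B.R0=0 B.R1=2
B.R0=1 B.R1=0
B.R0=1 B.R1=1
B.R0=1 B.R1=2
B.R0=2 B.R1=1
B.R0=2 B.R1=2

outcome vector order: (B.R0,B.R1)
|TSO outcomes| = 8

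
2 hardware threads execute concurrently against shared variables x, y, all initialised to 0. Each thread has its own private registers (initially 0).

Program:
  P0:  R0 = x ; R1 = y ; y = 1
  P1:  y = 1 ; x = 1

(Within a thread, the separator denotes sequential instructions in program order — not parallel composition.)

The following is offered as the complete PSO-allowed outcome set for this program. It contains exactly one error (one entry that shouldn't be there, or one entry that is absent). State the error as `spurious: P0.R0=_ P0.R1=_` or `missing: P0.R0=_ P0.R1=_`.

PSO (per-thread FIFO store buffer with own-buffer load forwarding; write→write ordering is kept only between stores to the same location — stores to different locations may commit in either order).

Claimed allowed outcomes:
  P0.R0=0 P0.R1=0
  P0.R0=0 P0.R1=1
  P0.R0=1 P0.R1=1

outcome vector order: (P0.R0,P0.R1)
PSO (4): 00 01 10 11
PSO∖claimed = {10}

missing: P0.R0=1 P0.R1=0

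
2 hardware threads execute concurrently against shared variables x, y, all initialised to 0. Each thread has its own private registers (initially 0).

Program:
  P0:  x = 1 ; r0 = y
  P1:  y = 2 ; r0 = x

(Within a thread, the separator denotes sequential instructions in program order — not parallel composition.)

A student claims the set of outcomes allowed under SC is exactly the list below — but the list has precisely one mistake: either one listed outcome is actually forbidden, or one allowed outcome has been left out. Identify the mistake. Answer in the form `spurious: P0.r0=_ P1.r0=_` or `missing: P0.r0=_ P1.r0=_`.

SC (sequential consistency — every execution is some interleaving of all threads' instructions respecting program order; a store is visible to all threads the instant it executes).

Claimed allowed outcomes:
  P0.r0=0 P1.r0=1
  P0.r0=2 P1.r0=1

missing: P0.r0=2 P1.r0=0

outcome vector order: (P0.r0,P1.r0)
[SC] allowed = {<0 1> <2 0> <2 1>}
SC∖claimed = {<2 0>}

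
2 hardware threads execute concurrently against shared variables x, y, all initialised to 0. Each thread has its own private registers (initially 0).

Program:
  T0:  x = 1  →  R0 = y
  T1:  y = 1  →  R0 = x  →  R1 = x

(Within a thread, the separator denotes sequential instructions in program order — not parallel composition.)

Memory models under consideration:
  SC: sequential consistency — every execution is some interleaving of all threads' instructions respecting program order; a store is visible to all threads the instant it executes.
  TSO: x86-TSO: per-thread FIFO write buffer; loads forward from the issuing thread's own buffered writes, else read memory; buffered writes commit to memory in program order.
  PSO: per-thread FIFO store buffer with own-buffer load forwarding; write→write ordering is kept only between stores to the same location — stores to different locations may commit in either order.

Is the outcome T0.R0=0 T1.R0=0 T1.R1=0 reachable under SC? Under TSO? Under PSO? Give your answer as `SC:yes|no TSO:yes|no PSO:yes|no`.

SC:no TSO:yes PSO:yes

outcome vector order: (T0.R0,T1.R0,T1.R1)
SC: 4 outcomes — {0/1/1; 1/0/0; 1/0/1; 1/1/1}
TSO: 6 outcomes — {0/0/0; 0/0/1; 0/1/1; 1/0/0; 1/0/1; 1/1/1}
PSO: 6 outcomes — {0/0/0; 0/0/1; 0/1/1; 1/0/0; 1/0/1; 1/1/1}
target 0/0/0 ∈ {TSO,PSO}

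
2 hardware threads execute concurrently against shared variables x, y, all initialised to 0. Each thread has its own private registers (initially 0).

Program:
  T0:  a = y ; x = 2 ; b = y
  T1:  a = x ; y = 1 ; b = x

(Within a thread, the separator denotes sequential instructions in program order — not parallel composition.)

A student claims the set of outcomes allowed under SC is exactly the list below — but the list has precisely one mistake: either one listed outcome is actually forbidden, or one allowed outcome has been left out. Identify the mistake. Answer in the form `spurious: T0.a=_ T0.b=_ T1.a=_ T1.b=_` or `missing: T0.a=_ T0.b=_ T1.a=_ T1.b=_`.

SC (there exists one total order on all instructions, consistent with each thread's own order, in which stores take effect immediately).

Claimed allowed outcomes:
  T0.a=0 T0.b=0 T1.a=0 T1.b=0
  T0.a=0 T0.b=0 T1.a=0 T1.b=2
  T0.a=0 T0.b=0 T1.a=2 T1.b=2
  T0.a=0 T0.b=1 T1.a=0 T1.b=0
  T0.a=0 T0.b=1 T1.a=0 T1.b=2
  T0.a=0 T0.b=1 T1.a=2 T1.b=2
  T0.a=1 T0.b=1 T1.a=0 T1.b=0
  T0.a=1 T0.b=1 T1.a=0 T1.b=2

outcome vector order: (T0.a,T0.b,T1.a,T1.b)
SC (7): 0002, 0022, 0100, 0102, 0122, 1100, 1102
claimed∖SC = {0000}

spurious: T0.a=0 T0.b=0 T1.a=0 T1.b=0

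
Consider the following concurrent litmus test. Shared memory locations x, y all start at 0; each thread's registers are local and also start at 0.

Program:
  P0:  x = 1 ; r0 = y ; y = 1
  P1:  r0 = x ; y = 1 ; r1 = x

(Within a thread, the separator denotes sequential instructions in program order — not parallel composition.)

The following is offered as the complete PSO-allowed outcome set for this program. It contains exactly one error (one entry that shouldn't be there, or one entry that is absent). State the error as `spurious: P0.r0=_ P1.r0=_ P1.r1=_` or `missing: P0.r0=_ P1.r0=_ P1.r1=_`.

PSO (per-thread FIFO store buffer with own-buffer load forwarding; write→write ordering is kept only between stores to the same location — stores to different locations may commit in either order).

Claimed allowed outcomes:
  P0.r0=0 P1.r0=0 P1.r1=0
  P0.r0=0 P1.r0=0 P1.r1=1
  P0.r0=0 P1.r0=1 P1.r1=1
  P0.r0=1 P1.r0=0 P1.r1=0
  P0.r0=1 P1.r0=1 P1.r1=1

missing: P0.r0=1 P1.r0=0 P1.r1=1

outcome vector order: (P0.r0,P1.r0,P1.r1)
PSO: 6 outcomes — {(0,0,0) (0,0,1) (0,1,1) (1,0,0) (1,0,1) (1,1,1)}
PSO∖claimed = {(1,0,1)}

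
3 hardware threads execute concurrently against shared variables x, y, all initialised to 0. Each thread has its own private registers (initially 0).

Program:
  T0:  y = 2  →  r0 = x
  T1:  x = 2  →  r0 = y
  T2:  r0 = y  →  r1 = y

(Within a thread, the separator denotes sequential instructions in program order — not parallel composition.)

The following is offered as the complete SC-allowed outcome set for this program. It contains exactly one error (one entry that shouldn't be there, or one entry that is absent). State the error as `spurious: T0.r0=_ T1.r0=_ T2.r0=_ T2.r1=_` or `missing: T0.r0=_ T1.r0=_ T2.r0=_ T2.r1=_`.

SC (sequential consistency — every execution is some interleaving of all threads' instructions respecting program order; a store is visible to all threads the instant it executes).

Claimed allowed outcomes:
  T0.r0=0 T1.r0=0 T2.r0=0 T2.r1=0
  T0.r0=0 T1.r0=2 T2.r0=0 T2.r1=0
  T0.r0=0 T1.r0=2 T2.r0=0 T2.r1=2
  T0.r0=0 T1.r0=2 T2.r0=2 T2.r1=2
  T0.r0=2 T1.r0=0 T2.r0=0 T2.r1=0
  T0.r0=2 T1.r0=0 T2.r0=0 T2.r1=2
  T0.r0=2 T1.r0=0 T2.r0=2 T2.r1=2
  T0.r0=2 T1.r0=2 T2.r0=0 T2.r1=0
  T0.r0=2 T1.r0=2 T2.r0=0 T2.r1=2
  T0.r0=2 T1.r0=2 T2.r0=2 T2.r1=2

spurious: T0.r0=0 T1.r0=0 T2.r0=0 T2.r1=0

outcome vector order: (T0.r0,T1.r0,T2.r0,T2.r1)
SC: 9 outcomes — {<0 2 0 0>; <0 2 0 2>; <0 2 2 2>; <2 0 0 0>; <2 0 0 2>; <2 0 2 2>; <2 2 0 0>; <2 2 0 2>; <2 2 2 2>}
claimed∖SC = {<0 0 0 0>}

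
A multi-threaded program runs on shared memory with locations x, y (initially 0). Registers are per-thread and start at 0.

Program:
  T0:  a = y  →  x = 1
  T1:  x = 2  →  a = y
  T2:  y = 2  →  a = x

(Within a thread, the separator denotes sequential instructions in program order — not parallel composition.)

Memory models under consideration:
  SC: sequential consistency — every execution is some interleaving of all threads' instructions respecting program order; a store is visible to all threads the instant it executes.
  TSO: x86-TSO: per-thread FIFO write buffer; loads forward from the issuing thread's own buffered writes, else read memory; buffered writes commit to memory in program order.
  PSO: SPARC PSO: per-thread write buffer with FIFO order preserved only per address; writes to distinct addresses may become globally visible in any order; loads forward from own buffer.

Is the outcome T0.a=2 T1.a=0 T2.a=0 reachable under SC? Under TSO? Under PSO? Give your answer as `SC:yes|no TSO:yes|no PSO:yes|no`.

SC:no TSO:yes PSO:yes

outcome vector order: (T0.a,T1.a,T2.a)
[SC] allowed = {<0 0 1>; <0 0 2>; <0 2 0>; <0 2 1>; <0 2 2>; <2 0 1>; <2 0 2>; <2 2 0>; <2 2 1>; <2 2 2>}
[TSO] allowed = {<0 0 0>; <0 0 1>; <0 0 2>; <0 2 0>; <0 2 1>; <0 2 2>; <2 0 0>; <2 0 1>; <2 0 2>; <2 2 0>; <2 2 1>; <2 2 2>}
[PSO] allowed = {<0 0 0>; <0 0 1>; <0 0 2>; <0 2 0>; <0 2 1>; <0 2 2>; <2 0 0>; <2 0 1>; <2 0 2>; <2 2 0>; <2 2 1>; <2 2 2>}
target <2 0 0> ∈ {TSO,PSO}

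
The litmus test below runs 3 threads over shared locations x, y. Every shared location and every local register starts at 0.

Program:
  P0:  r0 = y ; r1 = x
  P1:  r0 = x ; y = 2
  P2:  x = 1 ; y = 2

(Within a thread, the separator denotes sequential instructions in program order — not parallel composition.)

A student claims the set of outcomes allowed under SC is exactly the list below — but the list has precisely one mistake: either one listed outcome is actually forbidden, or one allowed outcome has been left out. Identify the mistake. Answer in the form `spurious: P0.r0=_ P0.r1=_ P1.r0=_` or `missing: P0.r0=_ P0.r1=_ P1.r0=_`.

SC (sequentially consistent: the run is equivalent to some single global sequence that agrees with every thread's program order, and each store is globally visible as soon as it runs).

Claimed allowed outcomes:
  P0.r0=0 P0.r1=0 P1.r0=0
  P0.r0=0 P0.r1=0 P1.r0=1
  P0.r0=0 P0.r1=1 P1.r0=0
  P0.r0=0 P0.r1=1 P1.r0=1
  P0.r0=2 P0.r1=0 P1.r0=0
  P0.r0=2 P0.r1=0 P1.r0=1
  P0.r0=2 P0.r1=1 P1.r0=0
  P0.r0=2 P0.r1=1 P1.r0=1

spurious: P0.r0=2 P0.r1=0 P1.r0=1

outcome vector order: (P0.r0,P0.r1,P1.r0)
[SC] allowed = {<0 0 0>; <0 0 1>; <0 1 0>; <0 1 1>; <2 0 0>; <2 1 0>; <2 1 1>}
claimed∖SC = {<2 0 1>}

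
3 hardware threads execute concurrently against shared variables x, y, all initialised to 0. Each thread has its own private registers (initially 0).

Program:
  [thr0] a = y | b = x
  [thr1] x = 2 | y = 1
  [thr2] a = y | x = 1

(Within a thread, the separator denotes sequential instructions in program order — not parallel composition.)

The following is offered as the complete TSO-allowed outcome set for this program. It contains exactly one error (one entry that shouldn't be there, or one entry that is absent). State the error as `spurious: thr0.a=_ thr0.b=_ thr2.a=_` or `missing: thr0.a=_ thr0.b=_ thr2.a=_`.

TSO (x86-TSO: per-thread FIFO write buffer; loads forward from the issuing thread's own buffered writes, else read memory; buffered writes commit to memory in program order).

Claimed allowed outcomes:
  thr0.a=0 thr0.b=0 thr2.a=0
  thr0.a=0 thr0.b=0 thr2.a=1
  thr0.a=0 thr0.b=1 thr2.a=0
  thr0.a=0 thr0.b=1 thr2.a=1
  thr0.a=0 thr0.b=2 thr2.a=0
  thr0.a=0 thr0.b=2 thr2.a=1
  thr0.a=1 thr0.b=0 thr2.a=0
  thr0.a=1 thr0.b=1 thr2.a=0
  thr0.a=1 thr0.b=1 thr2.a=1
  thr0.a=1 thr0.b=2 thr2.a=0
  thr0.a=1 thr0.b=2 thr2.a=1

spurious: thr0.a=1 thr0.b=0 thr2.a=0

outcome vector order: (thr0.a,thr0.b,thr2.a)
TSO (10): 000; 001; 010; 011; 020; 021; 110; 111; 120; 121
claimed∖TSO = {100}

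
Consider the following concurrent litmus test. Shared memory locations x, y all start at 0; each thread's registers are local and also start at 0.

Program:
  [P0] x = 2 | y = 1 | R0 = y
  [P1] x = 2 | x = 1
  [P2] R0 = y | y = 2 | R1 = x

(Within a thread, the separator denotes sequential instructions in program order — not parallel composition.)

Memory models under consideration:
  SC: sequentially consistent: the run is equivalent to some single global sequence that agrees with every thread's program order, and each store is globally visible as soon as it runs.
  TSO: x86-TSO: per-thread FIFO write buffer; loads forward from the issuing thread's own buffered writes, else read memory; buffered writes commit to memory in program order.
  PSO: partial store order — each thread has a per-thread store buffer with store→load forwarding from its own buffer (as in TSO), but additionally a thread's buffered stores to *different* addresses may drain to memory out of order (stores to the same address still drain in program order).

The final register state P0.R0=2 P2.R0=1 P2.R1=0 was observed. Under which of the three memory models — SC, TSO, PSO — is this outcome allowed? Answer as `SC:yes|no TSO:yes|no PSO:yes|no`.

SC:no TSO:no PSO:yes

outcome vector order: (P0.R0,P2.R0,P2.R1)
SC: 9 outcomes — {<1 0 0>; <1 0 1>; <1 0 2>; <1 1 1>; <1 1 2>; <2 0 1>; <2 0 2>; <2 1 1>; <2 1 2>}
TSO: 10 outcomes — {<1 0 0>; <1 0 1>; <1 0 2>; <1 1 1>; <1 1 2>; <2 0 0>; <2 0 1>; <2 0 2>; <2 1 1>; <2 1 2>}
PSO: 12 outcomes — {<1 0 0>; <1 0 1>; <1 0 2>; <1 1 0>; <1 1 1>; <1 1 2>; <2 0 0>; <2 0 1>; <2 0 2>; <2 1 0>; <2 1 1>; <2 1 2>}
target <2 1 0> ∈ {PSO}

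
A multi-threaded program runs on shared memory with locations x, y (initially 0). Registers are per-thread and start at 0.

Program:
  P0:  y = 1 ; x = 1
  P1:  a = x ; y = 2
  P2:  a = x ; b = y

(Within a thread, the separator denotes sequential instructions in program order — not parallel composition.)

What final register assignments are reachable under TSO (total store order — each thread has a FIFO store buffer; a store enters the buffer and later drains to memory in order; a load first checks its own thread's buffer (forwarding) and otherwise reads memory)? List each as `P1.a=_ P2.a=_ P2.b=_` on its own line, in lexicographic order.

P1.a=0 P2.a=0 P2.b=0
P1.a=0 P2.a=0 P2.b=1
P1.a=0 P2.a=0 P2.b=2
P1.a=0 P2.a=1 P2.b=1
P1.a=0 P2.a=1 P2.b=2
P1.a=1 P2.a=0 P2.b=0
P1.a=1 P2.a=0 P2.b=1
P1.a=1 P2.a=0 P2.b=2
P1.a=1 P2.a=1 P2.b=1
P1.a=1 P2.a=1 P2.b=2

outcome vector order: (P1.a,P2.a,P2.b)
|TSO outcomes| = 10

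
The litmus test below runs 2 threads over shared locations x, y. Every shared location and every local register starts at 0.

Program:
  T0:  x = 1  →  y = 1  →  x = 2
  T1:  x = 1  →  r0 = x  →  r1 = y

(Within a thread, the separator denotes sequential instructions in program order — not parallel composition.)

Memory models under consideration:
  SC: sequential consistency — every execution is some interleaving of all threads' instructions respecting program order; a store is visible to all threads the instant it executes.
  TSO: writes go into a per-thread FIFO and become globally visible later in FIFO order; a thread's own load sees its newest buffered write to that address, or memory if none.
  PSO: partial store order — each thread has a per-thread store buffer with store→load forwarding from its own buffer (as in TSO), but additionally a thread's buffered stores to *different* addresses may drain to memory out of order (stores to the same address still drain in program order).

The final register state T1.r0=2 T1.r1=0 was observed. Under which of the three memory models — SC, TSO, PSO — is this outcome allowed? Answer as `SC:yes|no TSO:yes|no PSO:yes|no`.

SC:no TSO:no PSO:yes

outcome vector order: (T1.r0,T1.r1)
under SC → (1,0) (1,1) (2,1)
under TSO → (1,0) (1,1) (2,1)
under PSO → (1,0) (1,1) (2,0) (2,1)
target (2,0) ∈ {PSO}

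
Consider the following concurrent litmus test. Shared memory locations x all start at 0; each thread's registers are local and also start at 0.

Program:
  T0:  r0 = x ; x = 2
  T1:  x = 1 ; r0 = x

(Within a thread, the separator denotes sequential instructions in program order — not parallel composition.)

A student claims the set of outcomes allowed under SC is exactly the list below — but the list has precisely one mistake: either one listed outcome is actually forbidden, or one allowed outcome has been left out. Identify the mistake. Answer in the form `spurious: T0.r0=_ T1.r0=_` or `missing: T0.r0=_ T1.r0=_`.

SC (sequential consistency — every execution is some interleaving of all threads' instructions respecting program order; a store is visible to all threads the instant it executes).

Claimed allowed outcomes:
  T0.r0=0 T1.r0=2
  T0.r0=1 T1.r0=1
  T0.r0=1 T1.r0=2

missing: T0.r0=0 T1.r0=1

outcome vector order: (T0.r0,T1.r0)
SC: 4 outcomes — {0/1 0/2 1/1 1/2}
SC∖claimed = {0/1}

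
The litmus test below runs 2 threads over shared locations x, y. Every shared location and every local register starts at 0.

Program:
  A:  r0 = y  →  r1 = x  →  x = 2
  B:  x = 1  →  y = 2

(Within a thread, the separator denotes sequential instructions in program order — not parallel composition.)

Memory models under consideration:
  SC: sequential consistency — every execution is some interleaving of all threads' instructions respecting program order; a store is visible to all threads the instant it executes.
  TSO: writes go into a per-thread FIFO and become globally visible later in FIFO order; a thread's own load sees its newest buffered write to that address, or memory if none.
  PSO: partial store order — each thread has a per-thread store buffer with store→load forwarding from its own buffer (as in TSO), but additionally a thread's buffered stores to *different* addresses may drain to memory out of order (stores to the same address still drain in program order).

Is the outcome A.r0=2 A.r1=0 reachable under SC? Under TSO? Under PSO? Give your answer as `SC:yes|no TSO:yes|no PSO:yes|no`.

SC:no TSO:no PSO:yes

outcome vector order: (A.r0,A.r1)
[SC] allowed = {0/0, 0/1, 2/1}
[TSO] allowed = {0/0, 0/1, 2/1}
[PSO] allowed = {0/0, 0/1, 2/0, 2/1}
target 2/0 ∈ {PSO}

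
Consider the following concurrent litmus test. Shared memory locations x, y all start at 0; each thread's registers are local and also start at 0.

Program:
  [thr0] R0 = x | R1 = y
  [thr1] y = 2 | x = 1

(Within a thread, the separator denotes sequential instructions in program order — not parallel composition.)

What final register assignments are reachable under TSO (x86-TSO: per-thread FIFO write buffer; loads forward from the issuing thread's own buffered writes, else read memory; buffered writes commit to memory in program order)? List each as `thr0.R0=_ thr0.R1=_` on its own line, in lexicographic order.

thr0.R0=0 thr0.R1=0
thr0.R0=0 thr0.R1=2
thr0.R0=1 thr0.R1=2

outcome vector order: (thr0.R0,thr0.R1)
|TSO outcomes| = 3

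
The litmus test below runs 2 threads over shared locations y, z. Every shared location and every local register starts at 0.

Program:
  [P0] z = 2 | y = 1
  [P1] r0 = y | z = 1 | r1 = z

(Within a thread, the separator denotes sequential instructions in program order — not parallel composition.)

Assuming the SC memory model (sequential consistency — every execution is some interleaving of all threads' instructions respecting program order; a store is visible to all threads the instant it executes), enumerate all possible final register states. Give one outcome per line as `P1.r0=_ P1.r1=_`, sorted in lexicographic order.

outcome vector order: (P1.r0,P1.r1)
|SC outcomes| = 3

P1.r0=0 P1.r1=1
P1.r0=0 P1.r1=2
P1.r0=1 P1.r1=1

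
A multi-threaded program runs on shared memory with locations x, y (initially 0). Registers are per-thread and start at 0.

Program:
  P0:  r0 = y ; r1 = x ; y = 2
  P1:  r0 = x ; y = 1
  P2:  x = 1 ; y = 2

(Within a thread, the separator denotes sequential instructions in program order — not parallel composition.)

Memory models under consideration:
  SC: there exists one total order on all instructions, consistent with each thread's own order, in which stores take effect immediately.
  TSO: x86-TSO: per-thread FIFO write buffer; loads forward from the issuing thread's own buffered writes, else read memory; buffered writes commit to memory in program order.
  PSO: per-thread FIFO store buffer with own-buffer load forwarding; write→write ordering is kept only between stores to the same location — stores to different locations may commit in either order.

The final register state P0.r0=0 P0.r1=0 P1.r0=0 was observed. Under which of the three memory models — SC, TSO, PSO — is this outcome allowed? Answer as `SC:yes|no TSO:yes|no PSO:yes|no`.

outcome vector order: (P0.r0,P0.r1,P1.r0)
SC (9): 0/0/0, 0/0/1, 0/1/0, 0/1/1, 1/0/0, 1/1/0, 1/1/1, 2/1/0, 2/1/1
TSO (9): 0/0/0, 0/0/1, 0/1/0, 0/1/1, 1/0/0, 1/1/0, 1/1/1, 2/1/0, 2/1/1
PSO (11): 0/0/0, 0/0/1, 0/1/0, 0/1/1, 1/0/0, 1/1/0, 1/1/1, 2/0/0, 2/0/1, 2/1/0, 2/1/1
target 0/0/0 ∈ {SC,TSO,PSO}

SC:yes TSO:yes PSO:yes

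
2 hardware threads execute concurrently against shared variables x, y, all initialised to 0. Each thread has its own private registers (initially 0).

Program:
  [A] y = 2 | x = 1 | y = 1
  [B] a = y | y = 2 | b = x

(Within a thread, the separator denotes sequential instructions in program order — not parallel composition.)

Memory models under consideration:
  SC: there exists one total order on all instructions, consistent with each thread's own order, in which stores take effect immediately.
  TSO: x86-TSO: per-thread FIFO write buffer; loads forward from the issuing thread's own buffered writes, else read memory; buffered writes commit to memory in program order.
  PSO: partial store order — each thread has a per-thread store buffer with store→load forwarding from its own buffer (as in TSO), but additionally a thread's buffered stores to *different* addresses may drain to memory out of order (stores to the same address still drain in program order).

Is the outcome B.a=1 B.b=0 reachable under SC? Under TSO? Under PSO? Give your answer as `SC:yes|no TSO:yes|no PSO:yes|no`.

outcome vector order: (B.a,B.b)
[SC] allowed = {0/0; 0/1; 1/1; 2/0; 2/1}
[TSO] allowed = {0/0; 0/1; 1/1; 2/0; 2/1}
[PSO] allowed = {0/0; 0/1; 1/0; 1/1; 2/0; 2/1}
target 1/0 ∈ {PSO}

SC:no TSO:no PSO:yes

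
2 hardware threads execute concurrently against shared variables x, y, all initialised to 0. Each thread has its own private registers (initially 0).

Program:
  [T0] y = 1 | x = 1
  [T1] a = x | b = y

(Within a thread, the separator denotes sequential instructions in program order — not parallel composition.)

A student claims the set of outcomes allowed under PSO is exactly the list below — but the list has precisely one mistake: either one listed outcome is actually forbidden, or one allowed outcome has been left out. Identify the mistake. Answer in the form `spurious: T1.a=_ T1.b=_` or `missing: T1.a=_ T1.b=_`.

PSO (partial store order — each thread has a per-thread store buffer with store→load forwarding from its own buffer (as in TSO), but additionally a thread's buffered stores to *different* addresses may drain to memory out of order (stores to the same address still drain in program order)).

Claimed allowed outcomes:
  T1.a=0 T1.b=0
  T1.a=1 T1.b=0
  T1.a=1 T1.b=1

missing: T1.a=0 T1.b=1

outcome vector order: (T1.a,T1.b)
PSO: 4 outcomes — {<0 0>; <0 1>; <1 0>; <1 1>}
PSO∖claimed = {<0 1>}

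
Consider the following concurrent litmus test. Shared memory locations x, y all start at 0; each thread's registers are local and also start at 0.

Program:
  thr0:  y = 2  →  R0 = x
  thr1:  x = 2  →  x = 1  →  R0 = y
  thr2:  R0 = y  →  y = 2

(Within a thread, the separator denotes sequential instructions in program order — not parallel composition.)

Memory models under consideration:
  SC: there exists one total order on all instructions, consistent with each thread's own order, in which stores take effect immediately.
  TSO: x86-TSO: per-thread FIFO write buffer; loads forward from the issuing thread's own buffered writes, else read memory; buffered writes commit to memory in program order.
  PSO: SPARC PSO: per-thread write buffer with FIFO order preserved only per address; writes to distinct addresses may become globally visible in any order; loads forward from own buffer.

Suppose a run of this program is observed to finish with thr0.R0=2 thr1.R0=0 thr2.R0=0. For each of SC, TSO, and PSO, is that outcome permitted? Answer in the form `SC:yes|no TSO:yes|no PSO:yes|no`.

outcome vector order: (thr0.R0,thr1.R0,thr2.R0)
SC (8): 0/2/0 0/2/2 1/0/0 1/0/2 1/2/0 1/2/2 2/2/0 2/2/2
TSO (12): 0/0/0 0/0/2 0/2/0 0/2/2 1/0/0 1/0/2 1/2/0 1/2/2 2/0/0 2/0/2 2/2/0 2/2/2
PSO (12): 0/0/0 0/0/2 0/2/0 0/2/2 1/0/0 1/0/2 1/2/0 1/2/2 2/0/0 2/0/2 2/2/0 2/2/2
target 2/0/0 ∈ {TSO,PSO}

SC:no TSO:yes PSO:yes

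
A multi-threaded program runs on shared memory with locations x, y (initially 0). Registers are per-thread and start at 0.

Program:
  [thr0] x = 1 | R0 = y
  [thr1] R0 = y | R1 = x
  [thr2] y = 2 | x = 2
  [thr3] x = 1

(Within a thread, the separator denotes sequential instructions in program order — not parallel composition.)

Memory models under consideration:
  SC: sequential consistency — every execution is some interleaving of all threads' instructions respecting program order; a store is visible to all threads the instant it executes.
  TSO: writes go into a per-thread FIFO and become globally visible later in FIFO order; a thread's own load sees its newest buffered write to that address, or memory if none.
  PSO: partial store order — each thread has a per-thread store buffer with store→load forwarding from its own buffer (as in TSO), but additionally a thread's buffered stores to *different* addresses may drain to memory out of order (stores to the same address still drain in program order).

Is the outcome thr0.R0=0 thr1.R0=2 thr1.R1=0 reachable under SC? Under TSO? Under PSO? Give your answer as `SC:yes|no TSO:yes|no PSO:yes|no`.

SC:no TSO:yes PSO:yes

outcome vector order: (thr0.R0,thr1.R0,thr1.R1)
[SC] allowed = {0/0/0; 0/0/1; 0/0/2; 0/2/1; 0/2/2; 2/0/0; 2/0/1; 2/0/2; 2/2/0; 2/2/1; 2/2/2}
[TSO] allowed = {0/0/0; 0/0/1; 0/0/2; 0/2/0; 0/2/1; 0/2/2; 2/0/0; 2/0/1; 2/0/2; 2/2/0; 2/2/1; 2/2/2}
[PSO] allowed = {0/0/0; 0/0/1; 0/0/2; 0/2/0; 0/2/1; 0/2/2; 2/0/0; 2/0/1; 2/0/2; 2/2/0; 2/2/1; 2/2/2}
target 0/2/0 ∈ {TSO,PSO}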